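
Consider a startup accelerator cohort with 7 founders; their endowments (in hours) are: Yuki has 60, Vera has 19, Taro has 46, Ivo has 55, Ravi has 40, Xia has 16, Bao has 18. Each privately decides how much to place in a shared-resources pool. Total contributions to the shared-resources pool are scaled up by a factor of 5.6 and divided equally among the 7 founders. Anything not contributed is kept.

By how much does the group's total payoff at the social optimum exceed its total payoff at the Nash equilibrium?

The private return per contributed unit is 5.6/7 = 0.8000 < 1 for every player regardless of endowment, so the Nash equilibrium is zero contribution and the group total is Σ E_j = 60 + 19 + 46 + 55 + 40 + 16 + 18 = 254.
Each contributed unit returns 5.600 to the group, so the social optimum is full contribution by everyone: group total = 5.600 × 254 = 1422.40.
Efficiency loss = (5.600 − 1) × 254 = 1168.40.

1168.40 hours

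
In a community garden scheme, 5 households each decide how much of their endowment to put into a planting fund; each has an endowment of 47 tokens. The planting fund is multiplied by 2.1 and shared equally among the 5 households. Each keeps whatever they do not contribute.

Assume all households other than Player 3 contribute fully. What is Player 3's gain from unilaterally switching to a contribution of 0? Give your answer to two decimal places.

27.26 tokens

Switching from a contribution of 47 to 0 lets Player 3 keep an extra 47 tokens, but lowers the planting fund by 47, which costs Player 3 their own share of that drop: 2.1/5 × 47 = 19.74.
Net gain = 47 − 19.74 = 27.26. The private return per contributed unit (0.4200) is below 1, so free-riding is indeed the best response regardless of what the others do.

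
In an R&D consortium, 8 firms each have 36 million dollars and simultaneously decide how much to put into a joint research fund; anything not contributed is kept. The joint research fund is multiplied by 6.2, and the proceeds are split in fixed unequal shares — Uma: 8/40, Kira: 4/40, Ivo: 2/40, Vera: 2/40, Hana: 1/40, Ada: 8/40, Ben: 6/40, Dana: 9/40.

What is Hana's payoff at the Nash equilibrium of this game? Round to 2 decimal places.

52.74 million dollars

Player j's private return per contributed unit is 6.2 × (j's share). Contributing is weakly dominant for j when that share is at least 1/6.2 = 0.1613, and contributing 0 is dominant otherwise.
Uma, Ada and Dana are above the threshold, contributing 36 each; the remaining 5 contribute 0. Total contributed: 108.
Hana keeps 36 and receives 6.2 × 108 × 1/40 = 16.74 from the joint research fund, for a payoff of 52.74.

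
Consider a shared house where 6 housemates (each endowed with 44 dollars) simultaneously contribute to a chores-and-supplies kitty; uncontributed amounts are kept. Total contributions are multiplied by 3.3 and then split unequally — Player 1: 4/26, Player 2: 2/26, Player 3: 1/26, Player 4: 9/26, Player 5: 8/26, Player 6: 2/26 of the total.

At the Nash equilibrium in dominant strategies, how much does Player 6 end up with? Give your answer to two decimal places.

Each unit j contributes comes back to j as 3.3 × (j's share), so j prefers to contribute only if that share exceeds 1/3.3 = 0.3030; otherwise keeping the unit dominates.
The shares above 0.3030 belong to Player 4 and Player 5, contributing 44 each; the remaining 4 contribute 0. Total contributed: 88.
Player 6 keeps 44 and receives 3.3 × 88 × 2/26 = 22.34 from the chores-and-supplies kitty, for a payoff of 66.34.

66.34 dollars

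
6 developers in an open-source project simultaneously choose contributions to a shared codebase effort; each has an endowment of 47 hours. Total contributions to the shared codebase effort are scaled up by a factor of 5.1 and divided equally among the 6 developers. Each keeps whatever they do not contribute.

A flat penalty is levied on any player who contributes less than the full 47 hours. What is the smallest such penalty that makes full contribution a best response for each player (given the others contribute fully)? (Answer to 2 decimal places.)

Given the others contribute fully, the best deviation is to contribute 0 (any partial contribution still incurs the fine and gives up units whose private return 0.8500 is below 1).
Deviating from 47 to 0 saves 47 hours but forfeits the deviator's share of the drop in the shared codebase effort: 5.1/6 × 47 = 39.95.
So the deviation gain is 47 − 39.95 = 7.05, and the fine must be at least 7.05 hours to wipe it out.

7.05 hours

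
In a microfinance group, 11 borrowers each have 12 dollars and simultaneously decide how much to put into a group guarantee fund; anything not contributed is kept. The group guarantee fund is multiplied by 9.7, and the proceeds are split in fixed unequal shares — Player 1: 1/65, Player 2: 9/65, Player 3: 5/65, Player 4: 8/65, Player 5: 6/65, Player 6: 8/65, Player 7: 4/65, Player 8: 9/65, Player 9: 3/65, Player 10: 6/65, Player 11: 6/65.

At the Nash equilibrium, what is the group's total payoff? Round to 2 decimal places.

For player j, contributing a unit is worthwhile iff 9.7 × (j's share) ≥ 1, i.e. iff j's share is at least 0.1031.
Player 2, Player 4, Player 6 and Player 8 clear that bar, contributing 12 each; the remaining 7 contribute 0. Total contributed: 48.
The group guarantee fund pays out 9.7 × 48 = 465.60 in total (split across the unequal shares, but the aggregate is all that matters for the group sum).
The 7 free-riders keep 12 each, adding 84. Group total = 84 + 465.60 = 549.60.

549.60 dollars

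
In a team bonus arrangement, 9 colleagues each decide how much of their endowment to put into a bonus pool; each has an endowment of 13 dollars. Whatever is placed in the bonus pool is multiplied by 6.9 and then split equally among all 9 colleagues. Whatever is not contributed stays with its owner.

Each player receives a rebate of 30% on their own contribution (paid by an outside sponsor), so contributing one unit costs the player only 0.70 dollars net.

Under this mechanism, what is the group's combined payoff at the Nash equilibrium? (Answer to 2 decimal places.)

With the mechanism, a contributed unit returns (6.9/9) / 0.70 = 1.0952 per unit of net cost to the contributor — now above 1 — so contributing fully is weakly dominant for every player.
So the Nash equilibrium is full contribution by all 9; the group earns 9 × (13 × 0.30 + 6.9 × 13) = 842.40.

842.40 dollars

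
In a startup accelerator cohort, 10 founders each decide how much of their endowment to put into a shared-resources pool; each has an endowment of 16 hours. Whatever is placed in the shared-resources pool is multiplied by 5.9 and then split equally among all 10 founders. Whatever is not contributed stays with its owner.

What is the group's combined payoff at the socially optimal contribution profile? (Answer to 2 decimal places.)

Each contributed unit returns 5.900 to the group as a whole (0.5900 to each of 10 players), which exceeds 1, so the social optimum is full contribution: group total = 5.900 × 160 = 944.00.

944.00 hours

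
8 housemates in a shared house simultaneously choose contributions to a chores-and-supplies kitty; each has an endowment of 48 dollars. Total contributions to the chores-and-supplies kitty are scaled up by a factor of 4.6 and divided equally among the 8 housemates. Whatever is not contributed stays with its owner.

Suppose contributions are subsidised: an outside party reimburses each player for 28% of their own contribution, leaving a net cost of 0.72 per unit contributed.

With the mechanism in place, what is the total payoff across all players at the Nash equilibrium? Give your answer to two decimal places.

With the mechanism, a contributed unit returns (4.6/8) / 0.72 = 0.7986 per unit of net cost — still below 1 — so contributing 0 remains dominant for every player.
Everyone keeps their endowment and the group total is 8 × 48 = 384.

384.00 dollars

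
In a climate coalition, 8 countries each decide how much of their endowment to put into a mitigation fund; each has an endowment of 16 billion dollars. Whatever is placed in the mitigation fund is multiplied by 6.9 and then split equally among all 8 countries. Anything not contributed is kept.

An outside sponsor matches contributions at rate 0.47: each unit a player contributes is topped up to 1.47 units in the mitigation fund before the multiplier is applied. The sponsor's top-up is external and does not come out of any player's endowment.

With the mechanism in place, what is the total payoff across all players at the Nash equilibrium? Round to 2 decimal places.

With the mechanism, a contributed unit returns 6.9 × 1.47 / 8 = 1.2679 per unit of net cost to the contributor — now above 1 — so contributing fully is weakly dominant for every player.
At the Nash equilibrium everyone contributes 16. Group total payoff = 6.9 × 1.47 × 128 = 1298.30.

1298.30 billion dollars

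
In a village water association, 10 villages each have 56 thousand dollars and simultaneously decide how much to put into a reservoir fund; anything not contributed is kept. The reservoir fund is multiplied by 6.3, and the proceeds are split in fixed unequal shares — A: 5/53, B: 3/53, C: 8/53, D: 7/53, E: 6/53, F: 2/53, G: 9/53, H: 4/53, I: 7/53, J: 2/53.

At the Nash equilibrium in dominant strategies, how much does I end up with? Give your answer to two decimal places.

102.60 thousand dollars

A player with share s gets back 6.3·s per unit contributed, so full contribution is dominant for anyone with s > 1/6.3 = 0.1587 and zero contribution is dominant for anyone below.
G alone (share 9/53) is above the threshold, contributing 56; the remaining 9 contribute 0. Total contributed: 56.
I keeps 56 and receives 6.3 × 56 × 7/53 = 46.60 from the reservoir fund, for a payoff of 102.60.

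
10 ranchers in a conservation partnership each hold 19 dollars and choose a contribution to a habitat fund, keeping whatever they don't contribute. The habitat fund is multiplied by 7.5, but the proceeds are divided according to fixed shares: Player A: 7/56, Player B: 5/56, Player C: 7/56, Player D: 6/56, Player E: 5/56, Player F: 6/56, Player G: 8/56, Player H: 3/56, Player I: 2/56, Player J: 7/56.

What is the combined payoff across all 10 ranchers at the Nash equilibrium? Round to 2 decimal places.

Player j's private return per contributed unit is 7.5 × (j's share). Contributing is weakly dominant for j when that share is at least 1/7.5 = 0.1333, and contributing 0 is dominant otherwise.
Only Player G (8/56) clears that bar, contributing 19; the remaining 9 contribute 0. Total contributed: 19.
The habitat fund pays out 7.5 × 19 = 142.50 in total (split across the unequal shares, but the aggregate is all that matters for the group sum).
The 9 free-riders keep 19 each, adding 171. Group total = 171 + 142.50 = 313.50.

313.50 dollars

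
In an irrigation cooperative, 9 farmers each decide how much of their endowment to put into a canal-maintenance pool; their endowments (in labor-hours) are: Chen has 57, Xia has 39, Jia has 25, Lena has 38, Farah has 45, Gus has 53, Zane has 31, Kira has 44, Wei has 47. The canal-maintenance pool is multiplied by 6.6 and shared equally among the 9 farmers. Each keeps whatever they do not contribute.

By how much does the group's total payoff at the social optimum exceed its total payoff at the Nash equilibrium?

The private return per contributed unit is 6.6/9 = 0.7333 < 1 for every player regardless of endowment, so the Nash equilibrium is zero contribution and the group total is Σ E_j = 57 + 39 + 25 + 38 + 45 + 53 + 31 + 44 + 47 = 379.
Each contributed unit returns 6.600 to the group, so the social optimum is full contribution by everyone: group total = 6.600 × 379 = 2501.40.
Efficiency loss = (6.600 − 1) × 379 = 2122.40.

2122.40 labor-hours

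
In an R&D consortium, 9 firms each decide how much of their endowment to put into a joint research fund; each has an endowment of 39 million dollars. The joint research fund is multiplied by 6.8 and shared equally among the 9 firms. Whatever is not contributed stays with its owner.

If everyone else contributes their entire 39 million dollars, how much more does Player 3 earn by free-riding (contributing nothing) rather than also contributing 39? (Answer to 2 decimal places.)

9.53 million dollars

Switching from a contribution of 39 to 0 lets Player 3 keep an extra 39 million dollars, but lowers the joint research fund by 39, which costs Player 3 their own share of that drop: 6.8/9 × 39 = 29.47.
Net gain = 39 − 29.47 = 9.53. The private return per contributed unit (0.7556) is below 1, so free-riding is indeed the best response regardless of what the others do.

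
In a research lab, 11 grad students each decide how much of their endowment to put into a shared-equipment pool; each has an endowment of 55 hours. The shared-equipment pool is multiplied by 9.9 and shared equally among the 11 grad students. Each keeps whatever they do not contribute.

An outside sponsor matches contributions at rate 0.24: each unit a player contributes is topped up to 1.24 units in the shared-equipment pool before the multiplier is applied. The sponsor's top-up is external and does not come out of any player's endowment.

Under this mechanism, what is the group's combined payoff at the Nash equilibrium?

Under the mechanism each unit contributed yields 9.9 × 1.24 / 11 = 1.1160 back to its contributor per unit of net cost, which exceeds 1, making full contribution the dominant choice for everyone.
At the Nash equilibrium everyone contributes 55. Group total payoff = 9.9 × 1.24 × 605 = 7426.98.

7426.98 hours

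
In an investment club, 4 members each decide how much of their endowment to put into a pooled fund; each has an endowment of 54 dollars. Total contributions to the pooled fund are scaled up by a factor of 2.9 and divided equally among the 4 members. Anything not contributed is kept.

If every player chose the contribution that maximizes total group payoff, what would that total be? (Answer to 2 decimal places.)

Each contributed unit returns 2.900 to the group as a whole (0.7250 to each of 4 players), which exceeds 1, so the social optimum is full contribution: group total = 2.900 × 216 = 626.40.

626.40 dollars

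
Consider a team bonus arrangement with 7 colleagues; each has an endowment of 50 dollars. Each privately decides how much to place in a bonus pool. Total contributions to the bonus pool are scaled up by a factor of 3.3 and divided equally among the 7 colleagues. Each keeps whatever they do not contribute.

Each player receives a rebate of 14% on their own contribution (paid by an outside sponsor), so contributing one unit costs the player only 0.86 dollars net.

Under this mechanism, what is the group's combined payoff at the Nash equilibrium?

350.00 dollars

Even with the mechanism, each unit contributed returns only (3.3/7) / 0.86 = 0.5482 per unit of net cost, so contributing nothing is still dominant.
At the Nash equilibrium no one contributes; group total payoff = 7 × 50 = 350.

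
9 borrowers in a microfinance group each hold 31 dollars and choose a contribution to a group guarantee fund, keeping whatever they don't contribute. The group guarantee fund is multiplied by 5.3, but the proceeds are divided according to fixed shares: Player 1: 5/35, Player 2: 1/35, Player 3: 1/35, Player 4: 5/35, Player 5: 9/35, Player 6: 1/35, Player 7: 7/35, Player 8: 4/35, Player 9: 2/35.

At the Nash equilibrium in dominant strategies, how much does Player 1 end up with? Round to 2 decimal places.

For player j, contributing a unit is worthwhile iff 5.3 × (j's share) ≥ 1, i.e. iff j's share is at least 0.1887.
Player 5 and Player 7 clear that bar, contributing 31 each; the remaining 7 contribute 0. Total contributed: 62.
Player 1 keeps 31 and receives 5.3 × 62 × 5/35 = 46.94 from the group guarantee fund, for a payoff of 77.94.

77.94 dollars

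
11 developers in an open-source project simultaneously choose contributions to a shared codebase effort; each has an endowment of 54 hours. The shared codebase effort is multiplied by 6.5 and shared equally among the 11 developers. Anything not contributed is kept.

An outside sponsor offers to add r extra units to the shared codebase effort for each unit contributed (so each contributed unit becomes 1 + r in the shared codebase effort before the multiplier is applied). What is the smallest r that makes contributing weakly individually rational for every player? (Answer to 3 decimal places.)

0.692

With matching at rate r, one contributed unit becomes (1 + r) in the shared codebase effort and returns 6.5 × (1 + r) / 11 to the contributor.
Setting this equal to 1: 1 + r = 11/6.5 = 1.6923.
So the minimum matching rate is r = 1.6923 − 1 = 0.692.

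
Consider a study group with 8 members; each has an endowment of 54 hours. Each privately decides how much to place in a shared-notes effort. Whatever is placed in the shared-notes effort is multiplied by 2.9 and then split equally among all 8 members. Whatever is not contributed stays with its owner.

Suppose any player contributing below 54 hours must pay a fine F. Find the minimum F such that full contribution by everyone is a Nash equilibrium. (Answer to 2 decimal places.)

Given the others contribute fully, the best deviation is to contribute 0 (any partial contribution still incurs the fine and gives up units whose private return 0.3625 is below 1).
Deviating from 54 to 0 saves 54 hours but forfeits the deviator's share of the drop in the shared-notes effort: 2.9/8 × 54 = 19.57.
So the deviation gain is 54 − 19.57 = 34.43, and the fine must be at least 34.43 hours to wipe it out.

34.43 hours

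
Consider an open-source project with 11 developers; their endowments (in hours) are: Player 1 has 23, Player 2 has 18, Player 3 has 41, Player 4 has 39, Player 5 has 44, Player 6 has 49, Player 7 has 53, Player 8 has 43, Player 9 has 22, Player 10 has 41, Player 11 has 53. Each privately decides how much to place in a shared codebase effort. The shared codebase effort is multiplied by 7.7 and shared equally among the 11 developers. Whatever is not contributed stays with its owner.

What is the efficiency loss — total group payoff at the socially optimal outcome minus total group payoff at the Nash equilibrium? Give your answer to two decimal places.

2854.20 hours

The private return per contributed unit is 7.7/11 = 0.7000 < 1 for every player regardless of endowment, so the Nash equilibrium is zero contribution and the group total is Σ E_j = 23 + 18 + 41 + 39 + 44 + 49 + 53 + 43 + 22 + 41 + 53 = 426.
Each contributed unit returns 7.700 to the group, so the social optimum is full contribution by everyone: group total = 7.700 × 426 = 3280.20.
Efficiency loss = (7.700 − 1) × 426 = 2854.20.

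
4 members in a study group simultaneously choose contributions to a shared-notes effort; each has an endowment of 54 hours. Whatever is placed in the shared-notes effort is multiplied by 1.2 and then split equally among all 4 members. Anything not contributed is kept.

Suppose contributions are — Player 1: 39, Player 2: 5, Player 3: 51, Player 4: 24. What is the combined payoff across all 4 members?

239.80 hours

Total contributed: 39 + 5 + 51 + 24 = 119; total kept: 4 × 54 − 119 = 97.
The shared-notes effort pays out 1.2 × 119 = 142.80 in aggregate.
Group total = 97 + 142.80 = 239.80.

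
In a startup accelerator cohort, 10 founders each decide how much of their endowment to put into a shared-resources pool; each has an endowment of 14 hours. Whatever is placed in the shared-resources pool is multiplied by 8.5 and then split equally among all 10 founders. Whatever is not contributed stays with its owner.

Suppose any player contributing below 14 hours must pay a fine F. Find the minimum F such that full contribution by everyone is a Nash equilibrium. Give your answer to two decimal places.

Given the others contribute fully, the best deviation is to contribute 0 (any partial contribution still incurs the fine and gives up units whose private return 0.8500 is below 1).
Deviating from 14 to 0 saves 14 hours but forfeits the deviator's share of the drop in the shared-resources pool: 8.5/10 × 14 = 11.90.
So the deviation gain is 14 − 11.90 = 2.10, and the fine must be at least 2.10 hours to wipe it out.

2.10 hours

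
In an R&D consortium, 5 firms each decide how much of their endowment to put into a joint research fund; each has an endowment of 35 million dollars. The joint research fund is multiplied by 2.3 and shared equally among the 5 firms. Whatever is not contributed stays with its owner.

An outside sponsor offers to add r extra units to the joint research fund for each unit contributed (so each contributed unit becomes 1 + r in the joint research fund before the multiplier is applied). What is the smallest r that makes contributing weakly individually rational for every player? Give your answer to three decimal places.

1.174

With matching at rate r, one contributed unit becomes (1 + r) in the joint research fund and returns 2.3 × (1 + r) / 5 to the contributor.
Setting this equal to 1: 1 + r = 5/2.3 = 2.1739.
So the minimum matching rate is r = 2.1739 − 1 = 1.174.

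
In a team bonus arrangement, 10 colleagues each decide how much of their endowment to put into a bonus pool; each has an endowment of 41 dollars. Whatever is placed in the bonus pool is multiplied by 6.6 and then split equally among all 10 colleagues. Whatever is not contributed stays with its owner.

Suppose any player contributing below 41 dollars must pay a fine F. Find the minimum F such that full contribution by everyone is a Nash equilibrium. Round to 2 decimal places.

Given the others contribute fully, the best deviation is to contribute 0 (any partial contribution still incurs the fine and gives up units whose private return 0.6600 is below 1).
Deviating from 41 to 0 saves 41 dollars but forfeits the deviator's share of the drop in the bonus pool: 6.6/10 × 41 = 27.06.
So the deviation gain is 41 − 27.06 = 13.94, and the fine must be at least 13.94 dollars to wipe it out.

13.94 dollars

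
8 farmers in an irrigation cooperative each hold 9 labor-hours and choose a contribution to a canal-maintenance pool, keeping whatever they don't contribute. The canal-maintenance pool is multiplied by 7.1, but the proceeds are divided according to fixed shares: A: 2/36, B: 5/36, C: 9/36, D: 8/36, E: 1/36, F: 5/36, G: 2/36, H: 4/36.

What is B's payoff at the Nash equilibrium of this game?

26.75 labor-hours

Player j's private return per contributed unit is 7.1 × (j's share). Contributing is weakly dominant for j when that share is at least 1/7.1 = 0.1408, and contributing 0 is dominant otherwise.
C and D are above the threshold, contributing 9 each; the remaining 6 contribute 0. Total contributed: 18.
B keeps 9 and receives 7.1 × 18 × 5/36 = 17.75 from the canal-maintenance pool, for a payoff of 26.75.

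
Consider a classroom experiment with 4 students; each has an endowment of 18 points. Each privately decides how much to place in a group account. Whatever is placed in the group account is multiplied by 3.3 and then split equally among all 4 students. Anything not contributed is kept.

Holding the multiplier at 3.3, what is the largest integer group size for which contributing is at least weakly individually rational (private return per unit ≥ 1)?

Private return per unit is 3.3/(group size), which is ≥ 1 whenever the group size is ≤ 3.3.
The largest such integer is 3.

3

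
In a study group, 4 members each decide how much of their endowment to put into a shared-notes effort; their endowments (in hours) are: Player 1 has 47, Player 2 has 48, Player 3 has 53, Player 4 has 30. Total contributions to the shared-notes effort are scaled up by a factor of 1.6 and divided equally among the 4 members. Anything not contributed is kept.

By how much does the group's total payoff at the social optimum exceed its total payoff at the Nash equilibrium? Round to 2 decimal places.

The private return per contributed unit is 1.6/4 = 0.4000 < 1 for every player regardless of endowment, so the Nash equilibrium is zero contribution and the group total is Σ E_j = 47 + 48 + 53 + 30 = 178.
Each contributed unit returns 1.600 to the group, so the social optimum is full contribution by everyone: group total = 1.600 × 178 = 284.80.
Efficiency loss = (1.600 − 1) × 178 = 106.80.

106.80 hours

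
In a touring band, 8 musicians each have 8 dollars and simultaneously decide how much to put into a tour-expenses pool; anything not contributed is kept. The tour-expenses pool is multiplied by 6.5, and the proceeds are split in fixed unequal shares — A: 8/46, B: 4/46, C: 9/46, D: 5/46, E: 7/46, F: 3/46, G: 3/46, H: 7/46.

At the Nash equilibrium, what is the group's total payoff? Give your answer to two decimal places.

152.00 dollars

Each unit j contributes comes back to j as 6.5 × (j's share), so j prefers to contribute only if that share exceeds 1/6.5 = 0.1538; otherwise keeping the unit dominates.
A and C clear that bar, contributing 8 each; the remaining 6 contribute 0. Total contributed: 16.
The tour-expenses pool pays out 6.5 × 16 = 104.00 in total (split across the unequal shares, but the aggregate is all that matters for the group sum).
The 6 free-riders keep 8 each, adding 48. Group total = 48 + 104.00 = 152.00.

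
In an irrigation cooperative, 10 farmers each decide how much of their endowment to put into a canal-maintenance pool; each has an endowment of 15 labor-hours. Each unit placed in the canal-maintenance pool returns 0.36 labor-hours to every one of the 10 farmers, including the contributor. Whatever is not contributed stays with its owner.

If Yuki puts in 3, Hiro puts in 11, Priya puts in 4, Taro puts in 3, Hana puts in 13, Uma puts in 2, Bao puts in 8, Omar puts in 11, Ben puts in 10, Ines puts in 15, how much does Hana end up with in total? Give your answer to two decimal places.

Total contributed: 3 + 11 + 4 + 3 + 13 + 2 + 8 + 11 + 10 + 15 = 80.
Each receives 0.36 × 80 = 28.80 from the canal-maintenance pool.
Hana keeps 15 − 13 = 2, so Hana's payoff is 2 + 28.80 = 30.80.

30.80 labor-hours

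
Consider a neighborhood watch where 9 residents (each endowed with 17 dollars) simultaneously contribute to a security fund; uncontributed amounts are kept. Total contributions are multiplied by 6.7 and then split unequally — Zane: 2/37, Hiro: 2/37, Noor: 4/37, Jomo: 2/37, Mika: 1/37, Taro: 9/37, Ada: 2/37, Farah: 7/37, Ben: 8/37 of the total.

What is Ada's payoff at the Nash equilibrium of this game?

35.47 dollars

Player j's private return per contributed unit is 6.7 × (j's share). Contributing is weakly dominant for j when that share is at least 1/6.7 = 0.1493, and contributing 0 is dominant otherwise.
The shares above 0.1493 belong to Taro, Farah and Ben, contributing 17 each; the remaining 6 contribute 0. Total contributed: 51.
Ada keeps 17 and receives 6.7 × 51 × 2/37 = 18.47 from the security fund, for a payoff of 35.47.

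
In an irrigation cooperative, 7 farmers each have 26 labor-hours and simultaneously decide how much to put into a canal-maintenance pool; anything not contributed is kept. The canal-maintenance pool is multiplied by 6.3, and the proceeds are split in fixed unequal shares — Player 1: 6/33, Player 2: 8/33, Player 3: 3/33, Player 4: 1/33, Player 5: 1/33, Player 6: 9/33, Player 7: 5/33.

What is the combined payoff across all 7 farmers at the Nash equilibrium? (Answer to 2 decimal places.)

Player j's private return per contributed unit is 6.3 × (j's share). Contributing is weakly dominant for j when that share is at least 1/6.3 = 0.1587, and contributing 0 is dominant otherwise.
Player 1, Player 2 and Player 6 are above the threshold, contributing 26 each; the remaining 4 contribute 0. Total contributed: 78.
The canal-maintenance pool pays out 6.3 × 78 = 491.40 in total (split across the unequal shares, but the aggregate is all that matters for the group sum).
The 4 free-riders keep 26 each, adding 104. Group total = 104 + 491.40 = 595.40.

595.40 labor-hours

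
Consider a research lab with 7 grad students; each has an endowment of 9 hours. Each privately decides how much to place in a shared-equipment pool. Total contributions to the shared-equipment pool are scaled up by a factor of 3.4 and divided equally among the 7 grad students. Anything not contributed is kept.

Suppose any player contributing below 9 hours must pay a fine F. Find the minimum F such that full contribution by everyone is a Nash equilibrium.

4.63 hours

Given the others contribute fully, the best deviation is to contribute 0 (any partial contribution still incurs the fine and gives up units whose private return 0.4857 is below 1).
Deviating from 9 to 0 saves 9 hours but forfeits the deviator's share of the drop in the shared-equipment pool: 3.4/7 × 9 = 4.37.
So the deviation gain is 9 − 4.37 = 4.63, and the fine must be at least 4.63 hours to wipe it out.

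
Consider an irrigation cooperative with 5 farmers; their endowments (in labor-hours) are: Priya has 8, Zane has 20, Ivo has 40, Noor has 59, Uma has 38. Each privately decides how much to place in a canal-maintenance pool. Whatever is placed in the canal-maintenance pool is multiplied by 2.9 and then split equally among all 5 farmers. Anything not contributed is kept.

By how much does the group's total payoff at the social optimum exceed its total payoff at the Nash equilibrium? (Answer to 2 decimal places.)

313.50 labor-hours

The private return per contributed unit is 2.9/5 = 0.5800 < 1 for every player regardless of endowment, so the Nash equilibrium is zero contribution and the group total is Σ E_j = 8 + 20 + 40 + 59 + 38 = 165.
Each contributed unit returns 2.900 to the group, so the social optimum is full contribution by everyone: group total = 2.900 × 165 = 478.50.
Efficiency loss = (2.900 − 1) × 165 = 313.50.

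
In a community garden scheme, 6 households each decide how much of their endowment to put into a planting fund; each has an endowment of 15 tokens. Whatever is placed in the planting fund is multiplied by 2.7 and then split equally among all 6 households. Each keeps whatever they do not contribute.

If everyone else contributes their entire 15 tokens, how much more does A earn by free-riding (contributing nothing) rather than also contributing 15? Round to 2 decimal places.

Switching from a contribution of 15 to 0 lets A keep an extra 15 tokens, but lowers the planting fund by 15, which costs A their own share of that drop: 2.7/6 × 15 = 6.75.
Net gain = 15 − 6.75 = 8.25. The private return per contributed unit (0.4500) is below 1, so free-riding is indeed the best response regardless of what the others do.

8.25 tokens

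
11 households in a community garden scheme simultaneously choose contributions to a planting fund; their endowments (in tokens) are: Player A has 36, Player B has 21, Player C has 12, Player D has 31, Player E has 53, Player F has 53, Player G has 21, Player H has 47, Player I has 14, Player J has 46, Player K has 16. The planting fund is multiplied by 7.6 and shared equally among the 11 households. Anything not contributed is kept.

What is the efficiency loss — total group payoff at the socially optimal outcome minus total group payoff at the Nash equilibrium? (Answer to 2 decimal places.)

The private return per contributed unit is 7.6/11 = 0.6909 < 1 for every player regardless of endowment, so the Nash equilibrium is zero contribution and the group total is Σ E_j = 36 + 21 + 12 + 31 + 53 + 53 + 21 + 47 + 14 + 46 + 16 = 350.
Each contributed unit returns 7.600 to the group, so the social optimum is full contribution by everyone: group total = 7.600 × 350 = 2660.00.
Efficiency loss = (7.600 − 1) × 350 = 2310.00.

2310.00 tokens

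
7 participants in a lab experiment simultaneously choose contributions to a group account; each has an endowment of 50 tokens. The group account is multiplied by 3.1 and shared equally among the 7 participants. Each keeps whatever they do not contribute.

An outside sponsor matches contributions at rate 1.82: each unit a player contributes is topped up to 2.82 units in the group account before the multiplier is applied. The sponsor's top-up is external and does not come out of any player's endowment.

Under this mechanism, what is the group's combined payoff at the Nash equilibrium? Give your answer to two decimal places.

Under the mechanism each unit contributed yields 3.1 × 2.82 / 7 = 1.2489 back to its contributor per unit of net cost, which exceeds 1, making full contribution the dominant choice for everyone.
At the Nash equilibrium everyone contributes 50. Group total payoff = 3.1 × 2.82 × 350 = 3059.70.

3059.70 tokens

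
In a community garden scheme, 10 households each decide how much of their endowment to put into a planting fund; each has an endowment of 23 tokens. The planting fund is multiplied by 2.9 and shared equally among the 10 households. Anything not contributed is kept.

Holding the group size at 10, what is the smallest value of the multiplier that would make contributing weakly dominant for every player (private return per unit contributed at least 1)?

10

A contributed unit returns (multiplier)/10 to its contributor.
This reaches 1 exactly when the multiplier is 10.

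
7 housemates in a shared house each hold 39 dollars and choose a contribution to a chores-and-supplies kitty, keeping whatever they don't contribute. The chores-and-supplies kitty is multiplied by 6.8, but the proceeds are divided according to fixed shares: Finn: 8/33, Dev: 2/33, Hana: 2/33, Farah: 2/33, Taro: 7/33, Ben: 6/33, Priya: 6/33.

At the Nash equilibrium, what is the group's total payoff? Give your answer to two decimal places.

1177.80 dollars

Each unit j contributes comes back to j as 6.8 × (j's share), so j prefers to contribute only if that share exceeds 1/6.8 = 0.1471; otherwise keeping the unit dominates.
The shares above 0.1471 belong to Finn, Taro, Ben and Priya, contributing 39 each; the remaining 3 contribute 0. Total contributed: 156.
The chores-and-supplies kitty pays out 6.8 × 156 = 1060.80 in total (split across the unequal shares, but the aggregate is all that matters for the group sum).
The 3 free-riders keep 39 each, adding 117. Group total = 117 + 1060.80 = 1177.80.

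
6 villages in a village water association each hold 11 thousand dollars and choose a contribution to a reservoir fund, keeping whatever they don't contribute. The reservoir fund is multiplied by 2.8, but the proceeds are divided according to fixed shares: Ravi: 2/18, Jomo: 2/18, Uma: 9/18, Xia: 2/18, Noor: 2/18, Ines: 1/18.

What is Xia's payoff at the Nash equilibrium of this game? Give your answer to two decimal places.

14.42 thousand dollars

Each unit j contributes comes back to j as 2.8 × (j's share), so j prefers to contribute only if that share exceeds 1/2.8 = 0.3571; otherwise keeping the unit dominates.
Uma alone (share 9/18) is above the threshold, contributing 11; the remaining 5 contribute 0. Total contributed: 11.
Xia keeps 11 and receives 2.8 × 11 × 2/18 = 3.42 from the reservoir fund, for a payoff of 14.42.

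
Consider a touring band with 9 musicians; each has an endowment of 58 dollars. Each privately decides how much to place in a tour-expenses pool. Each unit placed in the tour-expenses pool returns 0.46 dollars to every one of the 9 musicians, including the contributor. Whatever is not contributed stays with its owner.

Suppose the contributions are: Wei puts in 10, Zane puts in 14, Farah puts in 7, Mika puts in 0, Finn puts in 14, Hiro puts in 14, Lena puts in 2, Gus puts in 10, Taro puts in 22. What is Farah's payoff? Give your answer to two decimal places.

93.78 dollars

Total contributed: 10 + 14 + 7 + 0 + 14 + 14 + 2 + 10 + 22 = 93.
Each receives 0.46 × 93 = 42.78 from the tour-expenses pool.
Farah keeps 58 − 7 = 51, so Farah's payoff is 51 + 42.78 = 93.78.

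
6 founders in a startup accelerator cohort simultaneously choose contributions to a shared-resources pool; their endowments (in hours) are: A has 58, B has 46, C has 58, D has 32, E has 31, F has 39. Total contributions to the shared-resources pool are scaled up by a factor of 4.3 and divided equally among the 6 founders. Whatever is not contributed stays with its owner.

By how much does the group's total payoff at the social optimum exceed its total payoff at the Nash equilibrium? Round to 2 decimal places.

871.20 hours

The private return per contributed unit is 4.3/6 = 0.7167 < 1 for every player regardless of endowment, so the Nash equilibrium is zero contribution and the group total is Σ E_j = 58 + 46 + 58 + 32 + 31 + 39 = 264.
Each contributed unit returns 4.300 to the group, so the social optimum is full contribution by everyone: group total = 4.300 × 264 = 1135.20.
Efficiency loss = (4.300 − 1) × 264 = 871.20.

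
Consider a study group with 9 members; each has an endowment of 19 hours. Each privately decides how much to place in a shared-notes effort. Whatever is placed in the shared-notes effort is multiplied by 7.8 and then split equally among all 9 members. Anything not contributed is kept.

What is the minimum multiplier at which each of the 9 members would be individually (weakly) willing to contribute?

9

A contributed unit returns (multiplier)/9 to its contributor.
This reaches 1 exactly when the multiplier is 9.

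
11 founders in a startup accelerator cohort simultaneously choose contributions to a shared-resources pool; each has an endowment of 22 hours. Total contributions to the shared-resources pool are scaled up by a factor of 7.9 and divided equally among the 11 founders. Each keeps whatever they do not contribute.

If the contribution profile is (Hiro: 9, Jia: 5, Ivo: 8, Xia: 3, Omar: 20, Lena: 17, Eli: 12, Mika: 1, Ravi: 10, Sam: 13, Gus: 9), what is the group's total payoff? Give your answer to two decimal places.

Total contributed: 9 + 5 + 8 + 3 + 20 + 17 + 12 + 1 + 10 + 13 + 9 = 107; total kept: 11 × 22 − 107 = 135.
The shared-resources pool pays out 7.9 × 107 = 845.30 in aggregate.
Group total = 135 + 845.30 = 980.30.

980.30 hours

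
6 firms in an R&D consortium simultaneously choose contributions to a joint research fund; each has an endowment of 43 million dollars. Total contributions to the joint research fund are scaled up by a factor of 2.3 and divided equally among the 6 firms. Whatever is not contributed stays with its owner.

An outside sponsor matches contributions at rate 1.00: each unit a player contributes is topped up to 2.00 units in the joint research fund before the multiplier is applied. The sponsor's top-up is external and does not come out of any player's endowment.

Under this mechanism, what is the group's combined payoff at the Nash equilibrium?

The effective private return is 2.3 × 2.00 / 6 = 0.7667, which is still under 1, so the mechanism doesn't change anyone's dominant strategy: zero contribution.
Everyone keeps their endowment and the group total is 6 × 43 = 258.

258.00 million dollars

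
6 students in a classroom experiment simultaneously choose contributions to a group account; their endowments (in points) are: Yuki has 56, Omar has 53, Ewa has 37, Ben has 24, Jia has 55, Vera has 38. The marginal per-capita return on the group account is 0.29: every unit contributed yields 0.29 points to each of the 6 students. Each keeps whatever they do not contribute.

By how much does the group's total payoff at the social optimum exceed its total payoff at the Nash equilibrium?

194.62 points

The private return per contributed unit is 0.29 < 1 for everyone, so the Nash equilibrium is zero contribution and the group total is Σ E_j = 56 + 53 + 37 + 24 + 55 + 38 = 263.
Each contributed unit returns 1.740 to the group, so the social optimum is full contribution by everyone: group total = 1.740 × 263 = 457.62.
Efficiency loss = (1.740 − 1) × 263 = 194.62.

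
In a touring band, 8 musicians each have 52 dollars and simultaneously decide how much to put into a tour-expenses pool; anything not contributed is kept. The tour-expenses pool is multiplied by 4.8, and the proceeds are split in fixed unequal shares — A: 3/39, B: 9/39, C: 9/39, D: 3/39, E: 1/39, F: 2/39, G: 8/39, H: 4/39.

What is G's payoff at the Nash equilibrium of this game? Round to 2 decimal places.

Player j's private return per contributed unit is 4.8 × (j's share). Contributing is weakly dominant for j when that share is at least 1/4.8 = 0.2083, and contributing 0 is dominant otherwise.
B and C are above the threshold, contributing 52 each; the remaining 6 contribute 0. Total contributed: 104.
G keeps 52 and receives 4.8 × 104 × 8/39 = 102.40 from the tour-expenses pool, for a payoff of 154.40.

154.40 dollars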